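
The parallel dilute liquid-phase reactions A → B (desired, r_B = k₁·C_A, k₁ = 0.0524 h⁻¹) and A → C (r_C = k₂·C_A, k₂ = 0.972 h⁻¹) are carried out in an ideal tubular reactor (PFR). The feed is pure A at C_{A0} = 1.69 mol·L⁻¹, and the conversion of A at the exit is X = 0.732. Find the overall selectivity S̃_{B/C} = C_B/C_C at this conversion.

0.0539

C_A = C_{A0}(1−X) = 0.4529 mol·L⁻¹.
Both paths are first order in A, so the instantaneous fraction to B is constant: dC_B/d(−C_A) = k₁/(k₁+k₂) = 0.05115.
C_B = 0.05115·(C_{A0}−C_A) = 0.05115×1.237 = 0.0633 mol·L⁻¹.
C_C = (C_{A0}−C_A)−C_B = 1.174 mol·L⁻¹; S̃_{B/C} = 0.06328/1.174 = 0.0539.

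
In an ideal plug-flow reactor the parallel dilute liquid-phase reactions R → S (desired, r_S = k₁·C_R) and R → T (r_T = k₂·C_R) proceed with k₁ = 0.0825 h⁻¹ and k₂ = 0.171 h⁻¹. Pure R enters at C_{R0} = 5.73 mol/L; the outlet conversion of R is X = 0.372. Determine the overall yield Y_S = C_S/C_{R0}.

C_R = C_{R0}(1−X) = 3.598 mol/L.
Both paths are first order in R, so the instantaneous fraction to S is constant: dC_S/d(−C_R) = k₁/(k₁+k₂) = 0.3254.
C_S = 0.3254·(C_{R0}−C_R) = 0.3254×2.132 = 0.694 mol/L.
Y_S = C_S/C_{R0} = 0.6937/5.73 = 0.121.

0.121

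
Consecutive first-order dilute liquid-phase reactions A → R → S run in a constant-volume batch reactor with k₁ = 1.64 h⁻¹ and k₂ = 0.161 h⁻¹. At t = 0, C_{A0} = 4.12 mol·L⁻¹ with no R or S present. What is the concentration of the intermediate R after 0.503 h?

For first-order series with pure A initially, C_R(t) = k₁C_{A0}/(k₂−k₁)·(e^(−k₁t) − e^(−k₂t)).
e^(−k₁t) = e^(−1.64×0.503) = e^(−0.8249) = 0.4383; e^(−k₂t) = e^(−0.08098) = 0.9222.
C_R = 1.64×4.12/(0.161−1.64) × (0.4383−0.9222) = (-4.568)×(-0.4839) = 2.211 mol·L⁻¹.

2.21 mol·L⁻¹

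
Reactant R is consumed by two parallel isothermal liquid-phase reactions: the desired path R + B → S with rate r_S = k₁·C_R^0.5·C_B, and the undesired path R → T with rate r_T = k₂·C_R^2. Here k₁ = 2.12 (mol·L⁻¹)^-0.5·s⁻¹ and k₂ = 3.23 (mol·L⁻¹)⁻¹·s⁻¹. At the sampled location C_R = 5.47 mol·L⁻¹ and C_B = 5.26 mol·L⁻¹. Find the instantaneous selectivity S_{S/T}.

S_{S/T} = r_S/r_T = (k₁·C_R^0.5·C_B)/(k₂·C_R^2) = (k₁/k₂)·C_R^-1.5·C_B.
= (2.12×5.470^0.5×5.260) / (3.23×5.470^2) = 26.08/96.64 = 0.270.
The undesired path is higher order in R, so low C_R (CSTR or dilute feed) favours S.

0.270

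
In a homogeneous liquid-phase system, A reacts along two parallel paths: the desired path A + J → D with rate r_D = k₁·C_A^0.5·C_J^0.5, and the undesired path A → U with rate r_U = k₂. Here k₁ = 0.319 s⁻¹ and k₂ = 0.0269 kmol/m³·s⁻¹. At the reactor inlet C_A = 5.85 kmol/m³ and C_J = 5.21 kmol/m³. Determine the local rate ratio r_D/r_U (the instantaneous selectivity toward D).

65.5

S_{D/U} = r_D/r_U = (k₁·C_A^0.5·C_J^0.5)/(k₂) = (k₁/k₂)·C_A^0.5·C_J^0.5.
= (0.319×5.850^0.5×5.210^0.5) / (0.0269) = 1.761/0.02690 = 65.5.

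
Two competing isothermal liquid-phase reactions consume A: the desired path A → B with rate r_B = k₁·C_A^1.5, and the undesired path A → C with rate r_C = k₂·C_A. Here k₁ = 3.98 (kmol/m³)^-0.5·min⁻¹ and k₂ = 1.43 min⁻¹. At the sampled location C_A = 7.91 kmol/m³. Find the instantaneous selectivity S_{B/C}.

S_{B/C} = r_B/r_C = (k₁·C_A^1.5)/(k₂·C_A) = (k₁/k₂)·C_A^0.5.
= (3.98×7.910^1.5) / (1.43×7.910) = 88.54/11.31 = 7.83.
Since the desired path is higher order in A, keeping C_A high (PFR or concentrated feed) favours B.

7.83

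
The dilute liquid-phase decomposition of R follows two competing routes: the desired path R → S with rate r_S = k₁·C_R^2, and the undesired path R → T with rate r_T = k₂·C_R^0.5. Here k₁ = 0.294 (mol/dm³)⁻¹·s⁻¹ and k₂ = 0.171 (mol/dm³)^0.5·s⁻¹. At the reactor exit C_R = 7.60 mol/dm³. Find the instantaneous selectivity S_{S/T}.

36.0

S_{S/T} = r_S/r_T = (k₁·C_R^2)/(k₂·C_R^0.5) = (k₁/k₂)·C_R^1.5.
= (0.294×7.600^2) / (0.171×7.600^0.5) = 16.98/0.4714 = 36.0.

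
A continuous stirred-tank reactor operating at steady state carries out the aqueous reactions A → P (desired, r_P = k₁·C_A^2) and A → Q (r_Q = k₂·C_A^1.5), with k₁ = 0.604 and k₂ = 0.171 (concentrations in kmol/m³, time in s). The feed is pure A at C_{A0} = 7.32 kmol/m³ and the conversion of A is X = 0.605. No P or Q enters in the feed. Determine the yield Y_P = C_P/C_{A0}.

0.519

Exit C_A = C_{A0}(1−X) = 7.32×0.395 = 2.891 kmol/m³.
A CSTR operates uniformly at the exit composition, giving r_P = 5.050 and r_Q = 0.8407 (each k·C_A^n at C_A = 2.891).
Fraction of consumed A going to P: r_P/(r_P+r_Q) = 0.8573.
C_P = 0.8573·C_{A0}·X = 0.8573×7.32×0.605 = 3.80 kmol/m³; Y_P = C_P/C_{A0} = 0.519.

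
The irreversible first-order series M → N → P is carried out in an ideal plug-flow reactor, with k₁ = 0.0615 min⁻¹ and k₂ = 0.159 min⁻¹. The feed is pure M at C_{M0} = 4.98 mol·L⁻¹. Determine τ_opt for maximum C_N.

Setting dC_N/dτ = 0 gives τ_opt = ln(k₂/k₁)/(k₂−k₁).
= ln(0.159/0.0615)/(0.159−0.0615) = ln(2.585)/0.09750 = 0.9499/0.09750 = 9.74 min.

9.74 min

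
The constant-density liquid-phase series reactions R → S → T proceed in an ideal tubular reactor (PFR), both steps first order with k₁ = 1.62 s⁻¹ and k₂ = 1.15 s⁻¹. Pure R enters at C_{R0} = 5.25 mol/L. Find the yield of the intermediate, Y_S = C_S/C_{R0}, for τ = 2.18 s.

For first-order series with pure R initially, C_S(τ) = k₁C_{R0}/(k₂−k₁)·(e^(−k₁τ) − e^(−k₂τ)).
e^(−k₁τ) = e^(−1.62×2.18) = e^(−3.532) = 0.02926; e^(−k₂τ) = e^(−2.507) = 0.08151.
C_S = 1.62×5.25/(1.15−1.62) × (0.02926−0.08151) = (-18.10)×(-0.05225) = 0.9456 mol/L.
Y_S = C_S/C_{R0} = 0.9456/5.25 = 0.180.

0.180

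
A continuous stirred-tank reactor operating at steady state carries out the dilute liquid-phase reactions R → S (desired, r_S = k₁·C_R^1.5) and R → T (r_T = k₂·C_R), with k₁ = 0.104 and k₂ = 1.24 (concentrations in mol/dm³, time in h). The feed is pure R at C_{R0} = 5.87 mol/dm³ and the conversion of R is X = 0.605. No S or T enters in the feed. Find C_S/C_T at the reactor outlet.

0.128

Exit C_R = C_{R0}(1−X) = 5.87×0.395 = 2.319 mol/dm³.
A CSTR operates uniformly at the exit composition, giving r_S = 0.3672 and r_T = 2.875 (each k·C_R^n at C_R = 2.319).
Overall selectivity = C_S/C_T = r_Sτ/(r_Tτ) = r_S/r_T = 0.128.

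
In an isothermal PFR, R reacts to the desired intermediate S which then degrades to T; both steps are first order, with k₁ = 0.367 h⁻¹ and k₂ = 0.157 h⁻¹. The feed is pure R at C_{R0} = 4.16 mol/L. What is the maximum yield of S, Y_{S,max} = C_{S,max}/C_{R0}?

At the optimum, C_{S,max}/C_{R0} = (k₁/k₂)^[k₂/(k₂−k₁)].
= (0.367/0.157)^(0.157/(0.157−0.367)) = (2.338)^(-0.7476) = 0.5300.

0.530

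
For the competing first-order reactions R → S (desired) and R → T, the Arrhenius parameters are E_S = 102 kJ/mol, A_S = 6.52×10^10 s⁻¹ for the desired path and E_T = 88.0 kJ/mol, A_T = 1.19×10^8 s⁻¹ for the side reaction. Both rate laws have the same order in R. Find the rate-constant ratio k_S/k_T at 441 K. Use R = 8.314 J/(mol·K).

k_S/k_T = (A_S/A_T)·exp[−(E_S−E_T)/(RT)] = (A_S/A_T)·exp[(E_T−E_S)/(RT)].
(E_T−E_S)/(RT) = (88.0−102)×10³/(8.314×441) = -14000/3666 = -3.818.
k_S/k_T = (6.52×10^10/1.19×10^8)·exp(-3.818) = 547.9 × 0.02196 = 12.0.
Since E_S > E_T, raising the temperature improves selectivity toward S.

12.0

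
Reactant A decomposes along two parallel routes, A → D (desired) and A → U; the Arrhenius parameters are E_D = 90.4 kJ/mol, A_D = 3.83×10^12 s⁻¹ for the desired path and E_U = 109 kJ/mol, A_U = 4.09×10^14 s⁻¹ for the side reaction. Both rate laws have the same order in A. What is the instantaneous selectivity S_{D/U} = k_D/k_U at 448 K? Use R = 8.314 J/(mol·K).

1.38

With equal orders, S_{D/U} = k_D/k_U = (A_D/A_U)·exp[(E_U−E_D)/(RT)].
(E_U−E_D)/(RT) = (109−90.4)×10³/(8.314×448) = 18600/3725 = 4.994.
k_D/k_U = (3.83×10^12/4.09×10^14)·exp(4.994) = 0.009364 × 147.5 = 1.38.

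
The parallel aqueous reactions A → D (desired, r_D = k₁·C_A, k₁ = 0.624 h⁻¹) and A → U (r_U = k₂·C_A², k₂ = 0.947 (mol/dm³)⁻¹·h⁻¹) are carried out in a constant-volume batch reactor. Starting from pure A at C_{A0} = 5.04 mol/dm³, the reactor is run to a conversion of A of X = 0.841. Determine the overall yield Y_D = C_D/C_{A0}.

0.178

C_A = C_{A0}(1−X) = 0.8014 mol/dm³.
Along a PFR/batch, dC_D/dC_A = −r_D/(r_D+r_U) = −k₁/(k₁+k₂·C_A).
Integrating from C_{A0} to C_A: C_D = (0.624/0.947)·ln[(0.624+0.947·5.04)/(0.624+0.947·0.801)] = 0.6589·ln(5.397/1.383) = 0.8972 mol/dm³.
Y_D = C_D/C_{A0} = 0.8972/5.04 = 0.178.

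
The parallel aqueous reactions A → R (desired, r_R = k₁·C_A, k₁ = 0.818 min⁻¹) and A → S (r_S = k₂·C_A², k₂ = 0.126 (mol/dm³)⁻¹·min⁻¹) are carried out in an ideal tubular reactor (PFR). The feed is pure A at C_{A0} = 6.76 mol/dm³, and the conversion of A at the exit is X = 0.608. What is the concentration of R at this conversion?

C_A = C_{A0}(1−X) = 2.650 mol/dm³.
Along a PFR/batch, dC_R/dC_A = −r_R/(r_R+r_S) = −k₁/(k₁+k₂·C_A).
Integrating from C_{A0} to C_A: C_R = (0.818/0.126)·ln[(0.818+0.126·6.76)/(0.818+0.126·2.65)] = 6.492·ln(1.670/1.152) = 2.410 mol/dm³.

2.41 mol/dm³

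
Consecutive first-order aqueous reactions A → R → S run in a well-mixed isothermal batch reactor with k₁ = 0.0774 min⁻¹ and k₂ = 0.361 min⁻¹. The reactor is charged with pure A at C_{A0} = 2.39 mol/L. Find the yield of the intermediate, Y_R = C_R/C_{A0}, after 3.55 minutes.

0.132

The intermediate concentration in a first-order A→B→C sequence is C_R = k₁C_{A0}(e^(−k₁t) − e^(−k₂t))/(k₂−k₁).
e^(−k₁t) = e^(−0.0774×3.55) = e^(−0.2748) = 0.7597; e^(−k₂t) = e^(−1.282) = 0.2776.
C_R = 0.0774×2.39/(0.361−0.0774) × (0.7597−0.2776) = 0.6523×0.4821 = 0.3145 mol/L.
Y_R = C_R/C_{A0} = 0.3145/2.39 = 0.132.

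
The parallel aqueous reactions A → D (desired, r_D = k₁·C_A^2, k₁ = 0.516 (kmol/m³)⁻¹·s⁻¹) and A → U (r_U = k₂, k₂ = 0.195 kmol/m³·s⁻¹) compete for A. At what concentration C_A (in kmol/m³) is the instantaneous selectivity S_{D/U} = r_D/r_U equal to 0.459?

S_{D/U} = (k₁/k₂)·C_A^2 ⇒ C_A = (S·k₂/k₁)^(0.5).
= (0.459×0.195/0.516)^(0.5) = (0.1735)^(0.5) = 0.416 kmol/m³.

0.416 kmol/m³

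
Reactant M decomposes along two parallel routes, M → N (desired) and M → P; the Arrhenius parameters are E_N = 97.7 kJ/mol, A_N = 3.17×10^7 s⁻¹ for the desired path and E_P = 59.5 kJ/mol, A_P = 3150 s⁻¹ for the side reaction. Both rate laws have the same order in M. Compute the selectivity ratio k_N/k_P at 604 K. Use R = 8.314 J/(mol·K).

5.00

Since both paths have the same order in M, the concentration cancels and S_{N/P} = k_N/k_P = (A_N/A_P)·exp[(E_P−E_N)/(RT)].
(E_P−E_N)/(RT) = (59.5−97.7)×10³/(8.314×604) = -38200/5022 = -7.607.
k_N/k_P = (3.17×10^7/3150)·exp(-7.607) = 10063 × 4.969×10^-4 = 5.00.
Since E_N > E_P, raising the temperature improves selectivity toward N.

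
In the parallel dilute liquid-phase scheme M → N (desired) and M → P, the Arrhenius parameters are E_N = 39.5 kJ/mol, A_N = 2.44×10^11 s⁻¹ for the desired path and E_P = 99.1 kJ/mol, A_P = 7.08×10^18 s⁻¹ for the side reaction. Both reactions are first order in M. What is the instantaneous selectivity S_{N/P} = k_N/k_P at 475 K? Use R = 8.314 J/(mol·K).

k_N/k_P = (A_N/A_P)·exp[−(E_N−E_P)/(RT)] = (A_N/A_P)·exp[(E_P−E_N)/(RT)].
(E_P−E_N)/(RT) = (99.1−39.5)×10³/(8.314×475) = 59600/3949 = 15.09.
k_N/k_P = (2.44×10^11/7.08×10^18)·exp(15.09) = 3.446×10^-8 × 3.584×10^6 = 0.123.

0.123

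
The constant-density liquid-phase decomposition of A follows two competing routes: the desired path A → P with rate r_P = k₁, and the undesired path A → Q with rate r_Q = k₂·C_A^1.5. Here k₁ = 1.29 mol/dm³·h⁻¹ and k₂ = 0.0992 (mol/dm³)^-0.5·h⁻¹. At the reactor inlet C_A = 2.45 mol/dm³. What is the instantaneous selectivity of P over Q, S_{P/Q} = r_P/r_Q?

S_{P/Q} = r_P/r_Q = (k₁)/(k₂·C_A^1.5) = (k₁/k₂)·C_A^-1.5.
= (1.29) / (0.0992×2.450^1.5) = 1.290/0.3804 = 3.39.
The undesired path is higher order in A, so low C_A (CSTR or dilute feed) favours P.

3.39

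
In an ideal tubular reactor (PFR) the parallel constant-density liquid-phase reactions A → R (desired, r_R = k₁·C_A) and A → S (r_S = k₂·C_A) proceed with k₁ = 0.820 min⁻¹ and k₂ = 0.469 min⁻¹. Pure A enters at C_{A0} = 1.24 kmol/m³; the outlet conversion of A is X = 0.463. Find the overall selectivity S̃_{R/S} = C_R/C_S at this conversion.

1.75

C_A = C_{A0}(1−X) = 0.6659 kmol/m³.
Both paths are first order in A, so the instantaneous fraction to R is constant: dC_R/d(−C_A) = k₁/(k₁+k₂) = 0.6362.
C_R = 0.6362·(C_{A0}−C_A) = 0.6362×0.5741 = 0.365 kmol/m³.
C_S = (C_{A0}−C_A)−C_R = 0.2089 kmol/m³; S̃_{R/S} = 0.3652/0.2089 = 1.75.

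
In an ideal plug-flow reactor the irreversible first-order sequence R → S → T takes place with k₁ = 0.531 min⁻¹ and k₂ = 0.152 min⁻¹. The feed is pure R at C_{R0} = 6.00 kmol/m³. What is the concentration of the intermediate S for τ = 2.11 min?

3.36 kmol/m³

Solving the coupled first-order balances gives C_S(τ) = [k₁/(k₂−k₁)]·C_{R0}·(e^(−k₁τ) − e^(−k₂τ)).
e^(−k₁τ) = e^(−0.531×2.11) = e^(−1.120) = 0.3261; e^(−k₂τ) = e^(−0.3207) = 0.7256.
C_S = 0.531×6.00/(0.152−0.531) × (0.3261−0.7256) = (-8.406)×(-0.3995) = 3.358 kmol/m³.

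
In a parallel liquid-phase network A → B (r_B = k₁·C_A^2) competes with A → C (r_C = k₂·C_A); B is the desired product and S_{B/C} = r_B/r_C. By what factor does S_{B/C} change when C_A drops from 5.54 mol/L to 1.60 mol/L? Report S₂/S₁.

0.289

S_{B/C} = (k₁/k₂)·C_A, so S₂/S₁ = (C_{A,2}/C_{A,1}).
= 1.60/5.54 = 0.289.
Selectivity toward B falls as C_A falls — high-concentration operation is favoured.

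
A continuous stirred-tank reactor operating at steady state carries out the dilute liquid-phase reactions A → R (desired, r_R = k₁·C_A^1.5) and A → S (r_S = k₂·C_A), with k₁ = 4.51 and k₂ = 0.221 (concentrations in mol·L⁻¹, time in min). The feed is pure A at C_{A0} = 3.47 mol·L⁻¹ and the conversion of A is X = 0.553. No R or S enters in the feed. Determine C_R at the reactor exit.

1.85 mol·L⁻¹

Exit C_A = C_{A0}(1−X) = 3.47×0.447 = 1.551 mol·L⁻¹.
In a CSTR the entire volume is at exit conditions, so r_R = 4.51×1.551^1.5 = 8.712 and r_S = 0.221×1.551 = 0.3428.
Fraction of consumed A going to R: r_R/(r_R+r_S) = 0.9621.
C_R = 0.9621·C_{A0}·X = 0.9621×3.47×0.553 = 1.85 mol·L⁻¹.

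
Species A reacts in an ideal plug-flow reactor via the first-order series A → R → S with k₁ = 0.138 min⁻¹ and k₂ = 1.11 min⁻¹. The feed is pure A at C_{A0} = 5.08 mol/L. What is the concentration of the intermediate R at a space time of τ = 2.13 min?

Solving the coupled first-order balances gives C_R(τ) = [k₁/(k₂−k₁)]·C_{A0}·(e^(−k₁τ) − e^(−k₂τ)).
e^(−k₁τ) = e^(−0.138×2.13) = e^(−0.2939) = 0.7453; e^(−k₂τ) = e^(−2.364) = 0.09402.
C_R = 0.138×5.08/(1.11−0.138) × (0.7453−0.09402) = 0.7212×0.6513 = 0.4697 mol/L.

0.470 mol/L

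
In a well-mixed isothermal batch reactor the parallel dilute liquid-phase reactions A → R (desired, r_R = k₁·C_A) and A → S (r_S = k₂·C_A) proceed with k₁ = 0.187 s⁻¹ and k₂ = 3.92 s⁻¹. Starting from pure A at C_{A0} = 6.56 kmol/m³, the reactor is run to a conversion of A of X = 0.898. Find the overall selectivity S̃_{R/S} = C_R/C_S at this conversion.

C_A = C_{A0}(1−X) = 0.6691 kmol/m³.
Both paths are first order in A, so the instantaneous fraction to R is constant: dC_R/d(−C_A) = k₁/(k₁+k₂) = 0.04553.
C_R = 0.04553·(C_{A0}−C_A) = 0.04553×5.891 = 0.268 kmol/m³.
C_S = (C_{A0}−C_A)−C_R = 5.623 kmol/m³; S̃_{R/S} = 0.2682/5.623 = 0.0477.

0.0477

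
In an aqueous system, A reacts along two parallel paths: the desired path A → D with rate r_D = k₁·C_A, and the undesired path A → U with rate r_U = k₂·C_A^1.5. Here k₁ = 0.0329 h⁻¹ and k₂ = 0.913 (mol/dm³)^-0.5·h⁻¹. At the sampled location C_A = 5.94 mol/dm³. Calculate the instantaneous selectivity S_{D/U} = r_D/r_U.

S_{D/U} = r_D/r_U = (k₁·C_A)/(k₂·C_A^1.5) = (k₁/k₂)·C_A^-0.5.
= (0.0329×5.940) / (0.913×5.940^1.5) = 0.1954/13.22 = 0.0148.

0.0148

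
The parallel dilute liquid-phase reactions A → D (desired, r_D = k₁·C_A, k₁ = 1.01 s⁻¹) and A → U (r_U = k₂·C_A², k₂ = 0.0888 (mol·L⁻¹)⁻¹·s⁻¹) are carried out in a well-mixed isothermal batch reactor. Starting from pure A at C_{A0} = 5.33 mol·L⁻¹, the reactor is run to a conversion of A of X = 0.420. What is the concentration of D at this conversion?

1.64 mol·L⁻¹

C_A = C_{A0}(1−X) = 3.091 mol·L⁻¹.
Along a PFR/batch, dC_D/dC_A = −r_D/(r_D+r_U) = −k₁/(k₁+k₂·C_A).
Integrating from C_{A0} to C_A: C_D = (1.01/0.0888)·ln[(1.01+0.0888·5.33)/(1.01+0.0888·3.09)] = 11.37·ln(1.483/1.285) = 1.637 mol·L⁻¹.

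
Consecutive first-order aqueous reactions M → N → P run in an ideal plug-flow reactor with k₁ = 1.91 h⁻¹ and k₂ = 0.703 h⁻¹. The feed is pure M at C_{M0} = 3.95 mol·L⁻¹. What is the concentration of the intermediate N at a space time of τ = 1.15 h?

For first-order series with pure M initially, C_N(τ) = k₁C_{M0}/(k₂−k₁)·(e^(−k₁τ) − e^(−k₂τ)).
e^(−k₁τ) = e^(−1.91×1.15) = e^(−2.196) = 0.1112; e^(−k₂τ) = e^(−0.8084) = 0.4455.
C_N = 1.91×3.95/(0.703−1.91) × (0.1112−0.4455) = (-6.251)×(-0.3344) = 2.090 mol·L⁻¹.

2.09 mol·L⁻¹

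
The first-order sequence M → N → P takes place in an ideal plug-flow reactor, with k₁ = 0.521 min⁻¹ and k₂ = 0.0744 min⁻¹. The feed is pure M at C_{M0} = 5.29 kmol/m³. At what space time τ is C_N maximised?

Setting dC_N/dτ = 0 gives τ_opt = ln(k₂/k₁)/(k₂−k₁).
= ln(0.0744/0.521)/(0.0744−0.521) = ln(0.1428)/-0.4466 = -1.946/-0.4466 = 4.36 min.

4.36 min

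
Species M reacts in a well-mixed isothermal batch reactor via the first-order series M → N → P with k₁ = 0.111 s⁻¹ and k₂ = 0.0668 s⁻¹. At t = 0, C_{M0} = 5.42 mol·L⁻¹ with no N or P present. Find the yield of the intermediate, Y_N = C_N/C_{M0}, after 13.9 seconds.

The intermediate concentration in a first-order A→B→C sequence is C_N = k₁C_{M0}(e^(−k₁t) − e^(−k₂t))/(k₂−k₁).
e^(−k₁t) = e^(−0.111×13.9) = e^(−1.543) = 0.2138; e^(−k₂t) = e^(−0.9285) = 0.3951.
C_N = 0.111×5.42/(0.0668−0.111) × (0.2138−0.3951) = (-13.61)×(-0.1814) = 2.469 mol·L⁻¹.
Y_N = C_N/C_{M0} = 2.469/5.42 = 0.455.

0.455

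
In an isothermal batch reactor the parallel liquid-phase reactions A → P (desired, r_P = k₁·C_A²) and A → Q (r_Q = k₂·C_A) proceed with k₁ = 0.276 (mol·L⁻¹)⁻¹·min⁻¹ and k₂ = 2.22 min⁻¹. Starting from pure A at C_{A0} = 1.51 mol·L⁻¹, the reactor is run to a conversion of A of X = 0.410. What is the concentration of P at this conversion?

0.0802 mol·L⁻¹

C_A = C_{A0}(1−X) = 0.8909 mol·L⁻¹.
Along a PFR/batch, dC_Q/dC_A = −r_Q/(r_P+r_Q) = −k₂/(k₂+k₁·C_A).
Integrating from C_{A0} to C_A: C_Q = (2.22/0.276)·ln[(2.22+0.276·1.51)/(2.22+0.276·0.891)] = 8.043·ln(2.637/2.466) = 0.5389 mol·L⁻¹.
Then C_P = (C_{A0}−C_A) − C_Q = 0.6191 − 0.5389 = 0.08020 mol·L⁻¹.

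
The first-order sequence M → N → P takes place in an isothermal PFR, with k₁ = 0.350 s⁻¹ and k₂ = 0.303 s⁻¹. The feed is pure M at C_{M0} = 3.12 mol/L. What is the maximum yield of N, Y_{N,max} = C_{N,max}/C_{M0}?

For a first-order series the maximum intermediate yield is C_{N,max}/C_{M0} = (k₁/k₂)^[k₂/(k₂−k₁)].
= (0.350/0.303)^(0.303/(0.303−0.350)) = (1.155)^(-6.447) = 0.3947.

0.395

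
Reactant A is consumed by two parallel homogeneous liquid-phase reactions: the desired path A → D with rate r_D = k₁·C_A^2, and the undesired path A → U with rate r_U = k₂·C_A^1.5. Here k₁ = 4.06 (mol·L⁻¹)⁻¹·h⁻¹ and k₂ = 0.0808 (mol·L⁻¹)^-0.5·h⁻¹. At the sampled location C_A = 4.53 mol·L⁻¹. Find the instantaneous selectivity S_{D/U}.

S_{D/U} = r_D/r_U = (k₁·C_A^2)/(k₂·C_A^1.5) = (k₁/k₂)·C_A^0.5.
= (4.06×4.530^2) / (0.0808×4.530^1.5) = 83.31/0.7790 = 107.

107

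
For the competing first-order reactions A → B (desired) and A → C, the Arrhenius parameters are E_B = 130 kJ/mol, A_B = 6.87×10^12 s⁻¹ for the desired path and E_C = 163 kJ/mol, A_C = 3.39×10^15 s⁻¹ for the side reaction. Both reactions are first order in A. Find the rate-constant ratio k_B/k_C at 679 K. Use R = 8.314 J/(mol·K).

k_B/k_C = (A_B/A_C)·exp[−(E_B−E_C)/(RT)] = (A_B/A_C)·exp[(E_C−E_B)/(RT)].
(E_C−E_B)/(RT) = (163−130)×10³/(8.314×679) = 33000/5645 = 5.846.
k_B/k_C = (6.87×10^12/3.39×10^15)·exp(5.846) = 0.002027 × 345.7 = 0.701.

0.701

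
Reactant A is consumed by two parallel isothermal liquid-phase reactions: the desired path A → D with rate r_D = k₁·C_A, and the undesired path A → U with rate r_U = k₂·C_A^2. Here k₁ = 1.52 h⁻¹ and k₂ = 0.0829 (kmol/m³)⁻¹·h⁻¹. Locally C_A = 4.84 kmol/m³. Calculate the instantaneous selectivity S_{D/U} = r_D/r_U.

3.79

S_{D/U} = r_D/r_U = (k₁·C_A)/(k₂·C_A^2) = (k₁/k₂)·C_A⁻¹.
= (1.52×4.840) / (0.0829×4.840^2) = 7.357/1.942 = 3.79.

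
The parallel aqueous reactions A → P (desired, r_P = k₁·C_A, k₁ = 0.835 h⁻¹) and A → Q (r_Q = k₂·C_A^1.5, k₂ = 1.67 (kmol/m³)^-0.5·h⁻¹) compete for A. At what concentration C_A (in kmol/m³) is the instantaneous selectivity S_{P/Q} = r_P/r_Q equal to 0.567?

0.778 kmol/m³

S_{P/Q} = (k₁/k₂)·C_A^-0.5 ⇒ C_A = (S·k₂/k₁)^(-2).
= (0.567×1.67/0.835)^(-2) = (1.134)^(-2) = 0.778 kmol/m³.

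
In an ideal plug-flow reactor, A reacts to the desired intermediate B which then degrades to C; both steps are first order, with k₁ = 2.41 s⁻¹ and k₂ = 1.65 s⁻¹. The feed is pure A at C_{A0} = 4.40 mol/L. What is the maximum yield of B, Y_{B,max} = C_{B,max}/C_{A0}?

0.439

For a first-order series the maximum intermediate yield is C_{B,max}/C_{A0} = (k₁/k₂)^[k₂/(k₂−k₁)].
= (2.41/1.65)^(1.65/(1.65−2.41)) = (1.461)^(-2.171) = 0.4393.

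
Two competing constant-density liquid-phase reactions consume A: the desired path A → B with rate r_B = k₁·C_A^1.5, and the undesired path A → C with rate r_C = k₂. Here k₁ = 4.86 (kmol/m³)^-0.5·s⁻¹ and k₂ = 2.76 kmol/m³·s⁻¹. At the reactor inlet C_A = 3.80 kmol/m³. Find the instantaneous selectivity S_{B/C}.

S_{B/C} = r_B/r_C = (k₁·C_A^1.5)/(k₂) = (k₁/k₂)·C_A^1.5.
= (4.86×3.800^1.5) / (2.76) = 36.00/2.760 = 13.0.

13.0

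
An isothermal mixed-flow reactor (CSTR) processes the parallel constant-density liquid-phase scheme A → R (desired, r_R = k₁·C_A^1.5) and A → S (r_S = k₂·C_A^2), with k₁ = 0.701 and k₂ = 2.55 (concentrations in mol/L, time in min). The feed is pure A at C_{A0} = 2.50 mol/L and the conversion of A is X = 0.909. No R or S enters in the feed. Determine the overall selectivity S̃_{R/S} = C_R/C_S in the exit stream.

Exit C_A = C_{A0}(1−X) = 2.50×0.0910 = 0.2275 mol/L.
A CSTR operates uniformly at the exit composition, giving r_R = 0.07607 and r_S = 0.1320 (each k·C_A^n at C_A = 0.2275).
Overall selectivity = C_R/C_S = r_Rτ/(r_Sτ) = r_R/r_S = 0.576.

0.576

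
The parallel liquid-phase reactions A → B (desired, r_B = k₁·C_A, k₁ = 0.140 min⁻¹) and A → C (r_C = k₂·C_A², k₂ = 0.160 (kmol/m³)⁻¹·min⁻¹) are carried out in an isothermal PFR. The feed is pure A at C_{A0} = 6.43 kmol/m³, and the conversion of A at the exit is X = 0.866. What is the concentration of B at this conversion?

C_A = C_{A0}(1−X) = 0.8616 kmol/m³.
Along a PFR/batch, dC_B/dC_A = −r_B/(r_B+r_C) = −k₁/(k₁+k₂·C_A).
Integrating from C_{A0} to C_A: C_B = (0.140/0.160)·ln[(0.140+0.160·6.43)/(0.140+0.160·0.862)] = 0.8750·ln(1.169/0.2779) = 1.257 kmol/m³.

1.26 kmol/m³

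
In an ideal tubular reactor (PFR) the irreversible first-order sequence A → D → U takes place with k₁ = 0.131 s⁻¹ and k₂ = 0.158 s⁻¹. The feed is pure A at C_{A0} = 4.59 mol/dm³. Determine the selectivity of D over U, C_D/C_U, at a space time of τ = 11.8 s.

Solving the coupled first-order balances gives C_D(τ) = [k₁/(k₂−k₁)]·C_{A0}·(e^(−k₁τ) − e^(−k₂τ)).
e^(−k₁τ) = e^(−0.131×11.8) = e^(−1.546) = 0.2131; e^(−k₂τ) = e^(−1.864) = 0.1550.
C_D = 0.131×4.59/(0.158−0.131) × (0.2131−0.1550) = 22.27×0.05815 = 1.295 mol/dm³.
C_A = C_{A0}e^(−k₁τ) = 0.9783 mol/dm³, so C_U = C_{A0}−C_A−C_D = 2.317 mol/dm³; C_D/C_U = 0.559.

0.559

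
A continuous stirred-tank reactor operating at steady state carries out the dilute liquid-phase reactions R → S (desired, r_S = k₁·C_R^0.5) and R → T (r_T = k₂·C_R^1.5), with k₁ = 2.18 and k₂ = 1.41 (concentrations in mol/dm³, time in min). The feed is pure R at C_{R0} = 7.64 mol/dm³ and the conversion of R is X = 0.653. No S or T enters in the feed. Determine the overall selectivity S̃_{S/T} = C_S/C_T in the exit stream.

0.583

Exit C_R = C_{R0}(1−X) = 7.64×0.347 = 2.651 mol/dm³.
Rates in a CSTR are evaluated at the outlet concentration: r_S = 2.18×2.651^0.5 = 3.550, r_T = 1.41×2.651^1.5 = 6.086.
Overall selectivity = C_S/C_T = r_Sτ/(r_Tτ) = r_S/r_T = 0.583.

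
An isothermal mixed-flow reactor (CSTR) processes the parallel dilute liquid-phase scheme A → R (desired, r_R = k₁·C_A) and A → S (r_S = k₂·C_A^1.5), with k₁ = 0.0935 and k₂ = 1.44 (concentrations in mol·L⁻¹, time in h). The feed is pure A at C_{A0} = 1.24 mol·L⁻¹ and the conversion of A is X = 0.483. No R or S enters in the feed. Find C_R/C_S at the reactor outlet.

0.0811

Exit C_A = C_{A0}(1−X) = 1.24×0.517 = 0.6411 mol·L⁻¹.
Rates in a CSTR are evaluated at the outlet concentration: r_R = 0.0935×0.6411 = 0.05994, r_S = 1.44×0.6411^1.5 = 0.7391.
Overall selectivity = C_R/C_S = r_Rτ/(r_Sτ) = r_R/r_S = 0.0811.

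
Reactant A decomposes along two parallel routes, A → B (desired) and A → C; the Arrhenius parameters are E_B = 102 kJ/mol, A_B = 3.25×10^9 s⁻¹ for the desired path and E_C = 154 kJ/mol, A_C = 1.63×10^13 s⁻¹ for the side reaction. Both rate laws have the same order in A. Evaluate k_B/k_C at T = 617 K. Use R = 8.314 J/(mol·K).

k_B/k_C = (A_B/A_C)·exp[−(E_B−E_C)/(RT)] = (A_B/A_C)·exp[(E_C−E_B)/(RT)].
(E_C−E_B)/(RT) = (154−102)×10³/(8.314×617) = 52000/5130 = 10.14.
k_B/k_C = (3.25×10^9/1.63×10^13)·exp(10.14) = 1.994×10^-4 × 25260 = 5.04.

5.04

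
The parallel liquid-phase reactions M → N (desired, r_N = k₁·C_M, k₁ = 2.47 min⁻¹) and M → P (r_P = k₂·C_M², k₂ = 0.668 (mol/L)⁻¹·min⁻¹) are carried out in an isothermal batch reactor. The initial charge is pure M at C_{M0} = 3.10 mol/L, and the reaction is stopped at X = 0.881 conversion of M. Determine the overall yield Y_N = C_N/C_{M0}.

C_M = C_{M0}(1−X) = 0.3689 mol/L.
Along a PFR/batch, dC_N/dC_M = −r_N/(r_N+r_P) = −k₁/(k₁+k₂·C_M).
Integrating from C_{M0} to C_M: C_N = (2.47/0.668)·ln[(2.47+0.668·3.10)/(2.47+0.668·0.369)] = 3.698·ln(4.541/2.716) = 1.900 mol/L.
Y_N = C_N/C_{M0} = 1.900/3.10 = 0.613.

0.613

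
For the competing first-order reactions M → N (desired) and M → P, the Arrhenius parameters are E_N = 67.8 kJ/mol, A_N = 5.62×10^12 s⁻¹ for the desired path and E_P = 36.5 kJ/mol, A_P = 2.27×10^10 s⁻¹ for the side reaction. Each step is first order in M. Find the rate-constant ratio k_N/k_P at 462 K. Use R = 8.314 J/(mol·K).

0.0716

With equal orders, S_{N/P} = k_N/k_P = (A_N/A_P)·exp[(E_P−E_N)/(RT)].
(E_P−E_N)/(RT) = (36.5−67.8)×10³/(8.314×462) = -31300/3841 = -8.149.
k_N/k_P = (5.62×10^12/2.27×10^10)·exp(-8.149) = 247.6 × 2.891×10^-4 = 0.0716.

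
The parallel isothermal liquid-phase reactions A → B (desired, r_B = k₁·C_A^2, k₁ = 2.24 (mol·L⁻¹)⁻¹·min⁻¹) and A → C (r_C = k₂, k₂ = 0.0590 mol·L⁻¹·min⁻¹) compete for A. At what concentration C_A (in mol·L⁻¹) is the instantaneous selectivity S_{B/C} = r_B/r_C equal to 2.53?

0.258 mol·L⁻¹

S_{B/C} = (k₁/k₂)·C_A^2 ⇒ C_A = (S·k₂/k₁)^(0.5).
= (2.53×0.0590/2.24)^(0.5) = (0.06664)^(0.5) = 0.258 mol·L⁻¹.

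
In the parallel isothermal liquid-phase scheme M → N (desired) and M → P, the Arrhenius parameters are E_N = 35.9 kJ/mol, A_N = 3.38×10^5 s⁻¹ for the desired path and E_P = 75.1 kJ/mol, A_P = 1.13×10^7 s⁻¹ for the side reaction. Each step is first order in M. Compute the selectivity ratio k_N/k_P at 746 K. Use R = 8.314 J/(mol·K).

16.6

k_N/k_P = (A_N/A_P)·exp[−(E_N−E_P)/(RT)] = (A_N/A_P)·exp[(E_P−E_N)/(RT)].
(E_P−E_N)/(RT) = (75.1−35.9)×10³/(8.314×746) = 39200/6202 = 6.320.
k_N/k_P = (3.38×10^5/1.13×10^7)·exp(6.320) = 0.02991 × 555.7 = 16.6.
Since E_N < E_P, lowering the temperature improves selectivity toward N.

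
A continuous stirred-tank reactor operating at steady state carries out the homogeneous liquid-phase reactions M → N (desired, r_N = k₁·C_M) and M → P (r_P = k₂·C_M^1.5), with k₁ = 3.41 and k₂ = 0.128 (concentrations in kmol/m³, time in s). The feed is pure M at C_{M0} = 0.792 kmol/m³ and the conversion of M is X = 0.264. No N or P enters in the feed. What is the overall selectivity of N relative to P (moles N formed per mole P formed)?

Exit C_M = C_{M0}(1−X) = 0.792×0.736 = 0.5829 kmol/m³.
A CSTR operates uniformly at the exit composition, giving r_N = 1.988 and r_P = 0.05697 (each k·C_M^n at C_M = 0.5829).
Overall selectivity = C_N/C_P = r_Nτ/(r_Pτ) = r_N/r_P = 34.9.

34.9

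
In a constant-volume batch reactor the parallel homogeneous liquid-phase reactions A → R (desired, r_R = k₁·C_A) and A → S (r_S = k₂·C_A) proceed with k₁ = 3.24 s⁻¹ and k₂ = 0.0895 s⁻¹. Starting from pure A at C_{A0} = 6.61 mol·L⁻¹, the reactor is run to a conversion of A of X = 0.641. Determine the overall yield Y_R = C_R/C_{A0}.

0.624

C_A = C_{A0}(1−X) = 2.373 mol·L⁻¹.
Both paths are first order in A, so the instantaneous fraction to R is constant: dC_R/d(−C_A) = k₁/(k₁+k₂) = 0.9731.
C_R = 0.9731·(C_{A0}−C_A) = 0.9731×4.237 = 4.12 mol·L⁻¹.
Y_R = C_R/C_{A0} = 4.123/6.61 = 0.624.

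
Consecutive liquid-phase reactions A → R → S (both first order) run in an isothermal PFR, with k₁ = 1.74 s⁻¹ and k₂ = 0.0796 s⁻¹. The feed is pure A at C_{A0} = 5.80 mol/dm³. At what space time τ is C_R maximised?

1.86 s

For first-order series the maximum of C_R occurs at τ_opt = ln(k₂/k₁)/(k₂−k₁).
= ln(0.0796/1.74)/(0.0796−1.74) = ln(0.04575)/-1.660 = -3.085/-1.660 = 1.86 s.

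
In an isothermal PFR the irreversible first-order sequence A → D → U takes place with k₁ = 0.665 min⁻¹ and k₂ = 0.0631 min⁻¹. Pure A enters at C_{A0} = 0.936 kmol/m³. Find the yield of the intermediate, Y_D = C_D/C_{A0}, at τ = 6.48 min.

0.719

Solving the coupled first-order balances gives C_D(τ) = [k₁/(k₂−k₁)]·C_{A0}·(e^(−k₁τ) − e^(−k₂τ)).
e^(−k₁τ) = e^(−0.665×6.48) = e^(−4.309) = 0.01344; e^(−k₂τ) = e^(−0.4089) = 0.6644.
C_D = 0.665×0.936/(0.0631−0.665) × (0.01344−0.6644) = (-1.034)×(-0.6509) = 0.6732 kmol/m³.
Y_D = C_D/C_{A0} = 0.6732/0.936 = 0.719.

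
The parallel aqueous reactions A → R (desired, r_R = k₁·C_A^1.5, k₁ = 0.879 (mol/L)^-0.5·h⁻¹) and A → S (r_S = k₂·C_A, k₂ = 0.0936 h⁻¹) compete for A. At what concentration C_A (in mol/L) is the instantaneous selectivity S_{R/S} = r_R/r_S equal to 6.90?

S_{R/S} = (k₁/k₂)·C_A^0.5 ⇒ C_A = (S·k₂/k₁)^(2).
= (6.90×0.0936/0.879)^(2) = (0.7347)^(2) = 0.540 mol/L.

0.540 mol/L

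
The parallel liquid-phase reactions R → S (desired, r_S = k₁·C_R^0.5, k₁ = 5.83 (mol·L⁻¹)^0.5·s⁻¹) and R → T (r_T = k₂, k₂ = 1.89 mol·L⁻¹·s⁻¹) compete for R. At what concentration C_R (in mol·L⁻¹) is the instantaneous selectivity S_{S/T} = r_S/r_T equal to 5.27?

2.92 mol·L⁻¹

S_{S/T} = (k₁/k₂)·C_R^0.5 ⇒ C_R = (S·k₂/k₁)^(2).
= (5.27×1.89/5.83)^(2) = (1.708)^(2) = 2.92 mol·L⁻¹.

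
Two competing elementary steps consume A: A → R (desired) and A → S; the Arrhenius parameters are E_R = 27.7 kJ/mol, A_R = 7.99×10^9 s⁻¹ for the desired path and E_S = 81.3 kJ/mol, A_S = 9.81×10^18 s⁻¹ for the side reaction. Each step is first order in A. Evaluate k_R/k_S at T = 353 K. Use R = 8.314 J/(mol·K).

0.0696

With equal orders, S_{R/S} = k_R/k_S = (A_R/A_S)·exp[(E_S−E_R)/(RT)].
(E_S−E_R)/(RT) = (81.3−27.7)×10³/(8.314×353) = 53600/2935 = 18.26.
k_R/k_S = (7.99×10^9/9.81×10^18)·exp(18.26) = 8.145×10^-10 × 8.544×10^7 = 0.0696.
Since E_R < E_S, lowering the temperature improves selectivity toward R.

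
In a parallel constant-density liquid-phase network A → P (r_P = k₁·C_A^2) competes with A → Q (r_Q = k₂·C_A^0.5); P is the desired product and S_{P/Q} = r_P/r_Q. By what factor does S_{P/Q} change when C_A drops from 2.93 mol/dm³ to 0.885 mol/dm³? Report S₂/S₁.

S_{P/Q} = (k₁/k₂)·C_A^1.5, so S₂/S₁ = (C_{A,2}/C_{A,1})^1.5.
= (0.885/2.93)^1.5 = (0.3020)^1.5 = 0.166.

0.166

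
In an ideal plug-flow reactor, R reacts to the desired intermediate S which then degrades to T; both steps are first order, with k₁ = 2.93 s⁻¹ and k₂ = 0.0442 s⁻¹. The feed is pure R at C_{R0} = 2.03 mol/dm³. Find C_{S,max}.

1.90 mol/dm³

At the optimum, C_{S,max}/C_{R0} = (k₁/k₂)^[k₂/(k₂−k₁)].
= (2.93/0.0442)^(0.0442/(0.0442−2.93)) = (66.29)^(-0.01532) = 0.9378.
C_{S,max} = 0.9378×2.03 = 1.90 mol/dm³.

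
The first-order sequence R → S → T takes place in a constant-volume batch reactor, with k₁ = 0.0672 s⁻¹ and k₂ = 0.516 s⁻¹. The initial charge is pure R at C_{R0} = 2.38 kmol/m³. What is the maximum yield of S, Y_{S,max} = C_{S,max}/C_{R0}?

0.0960

Evaluating C_S at t_opt = ln(k₂/k₁)/(k₂−k₁) gives C_{S,max}/C_{R0} = (k₁/k₂)^[k₂/(k₂−k₁)].
= (0.0672/0.516)^(0.516/(0.516−0.0672)) = (0.1302)^(1.150) = 0.09598.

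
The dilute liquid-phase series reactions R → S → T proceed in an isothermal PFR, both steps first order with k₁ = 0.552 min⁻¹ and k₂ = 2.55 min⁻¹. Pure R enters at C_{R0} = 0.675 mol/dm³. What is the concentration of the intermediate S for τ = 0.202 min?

0.0554 mol/dm³

Solving the coupled first-order balances gives C_S(τ) = [k₁/(k₂−k₁)]·C_{R0}·(e^(−k₁τ) − e^(−k₂τ)).
e^(−k₁τ) = e^(−0.552×0.202) = e^(−0.1115) = 0.8945; e^(−k₂τ) = e^(−0.5151) = 0.5974.
C_S = 0.552×0.675/(2.55−0.552) × (0.8945−0.5974) = 0.1865×0.2970 = 0.05540 mol/dm³.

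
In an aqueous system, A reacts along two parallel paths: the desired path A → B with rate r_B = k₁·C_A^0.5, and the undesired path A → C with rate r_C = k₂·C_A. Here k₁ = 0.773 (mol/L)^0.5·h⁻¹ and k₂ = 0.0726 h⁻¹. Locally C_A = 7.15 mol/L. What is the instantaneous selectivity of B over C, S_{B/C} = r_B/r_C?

S_{B/C} = r_B/r_C = (k₁·C_A^0.5)/(k₂·C_A) = (k₁/k₂)·C_A^-0.5.
= (0.773×7.150^0.5) / (0.0726×7.150) = 2.067/0.5191 = 3.98.
The undesired path is higher order in A, so low C_A (CSTR or dilute feed) favours B.

3.98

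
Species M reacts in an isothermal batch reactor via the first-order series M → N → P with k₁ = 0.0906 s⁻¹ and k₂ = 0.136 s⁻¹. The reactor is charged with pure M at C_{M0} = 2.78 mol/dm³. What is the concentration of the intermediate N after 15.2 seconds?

0.698 mol/dm³

The intermediate concentration in a first-order A→B→C sequence is C_N = k₁C_{M0}(e^(−k₁t) − e^(−k₂t))/(k₂−k₁).
e^(−k₁t) = e^(−0.0906×15.2) = e^(−1.377) = 0.2523; e^(−k₂t) = e^(−2.067) = 0.1265.
C_N = 0.0906×2.78/(0.136−0.0906) × (0.2523−0.1265) = 5.548×0.1258 = 0.6977 mol/dm³.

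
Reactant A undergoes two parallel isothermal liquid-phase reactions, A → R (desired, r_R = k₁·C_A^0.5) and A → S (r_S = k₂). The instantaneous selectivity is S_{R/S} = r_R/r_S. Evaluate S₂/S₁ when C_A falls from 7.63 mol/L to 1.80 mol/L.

0.486

S_{R/S} = (k₁/k₂)·C_A^0.5, so S₂/S₁ = (C_{A,2}/C_{A,1})^0.5.
= (1.80/7.63)^0.5 = (0.2359)^0.5 = 0.486.
Selectivity toward R falls as C_A falls — high-concentration operation is favoured.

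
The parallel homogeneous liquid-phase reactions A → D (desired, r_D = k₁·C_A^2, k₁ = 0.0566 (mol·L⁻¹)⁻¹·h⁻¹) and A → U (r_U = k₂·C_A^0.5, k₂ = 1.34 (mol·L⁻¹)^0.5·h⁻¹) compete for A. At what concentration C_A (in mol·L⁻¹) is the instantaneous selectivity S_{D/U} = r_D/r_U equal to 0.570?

S_{D/U} = (k₁/k₂)·C_A^1.5 ⇒ C_A = (S·k₂/k₁)^(1/1.5).
= (0.570×1.34/0.0566)^(0.6667) = (13.49)^(0.6667) = 5.67 mol·L⁻¹.

5.67 mol·L⁻¹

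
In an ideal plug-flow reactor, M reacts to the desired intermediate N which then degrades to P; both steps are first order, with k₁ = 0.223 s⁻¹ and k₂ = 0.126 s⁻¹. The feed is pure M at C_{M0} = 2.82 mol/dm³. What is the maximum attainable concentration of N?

1.34 mol/dm³

For a first-order series the maximum intermediate yield is C_{N,max}/C_{M0} = (k₁/k₂)^[k₂/(k₂−k₁)].
= (0.223/0.126)^(0.126/(0.126−0.223)) = (1.770)^(-1.299) = 0.4764.
C_{N,max} = 0.4764×2.82 = 1.34 mol/dm³.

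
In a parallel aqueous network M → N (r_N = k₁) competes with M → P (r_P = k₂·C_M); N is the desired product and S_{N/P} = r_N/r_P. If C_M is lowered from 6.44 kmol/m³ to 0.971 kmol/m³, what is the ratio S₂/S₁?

6.63

S_{N/P} = (k₁/k₂)·C_M⁻¹, so S₂/S₁ = (C_{M,2}/C_{M,1})⁻¹.
= 6.44/0.971 = 6.63.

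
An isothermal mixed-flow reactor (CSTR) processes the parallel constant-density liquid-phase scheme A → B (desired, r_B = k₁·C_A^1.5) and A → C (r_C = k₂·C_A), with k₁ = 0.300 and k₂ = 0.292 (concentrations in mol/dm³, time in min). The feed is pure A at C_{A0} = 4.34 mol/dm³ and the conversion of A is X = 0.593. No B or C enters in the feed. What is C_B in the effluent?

1.49 mol/dm³

Exit C_A = C_{A0}(1−X) = 4.34×0.407 = 1.766 mol/dm³.
In a CSTR the entire volume is at exit conditions, so r_B = 0.300×1.766^1.5 = 0.7043 and r_C = 0.292×1.766 = 0.5158.
Fraction of consumed A going to B: r_B/(r_B+r_C) = 0.5773.
C_B = 0.5773·C_{A0}·X = 0.5773×4.34×0.593 = 1.49 mol/dm³.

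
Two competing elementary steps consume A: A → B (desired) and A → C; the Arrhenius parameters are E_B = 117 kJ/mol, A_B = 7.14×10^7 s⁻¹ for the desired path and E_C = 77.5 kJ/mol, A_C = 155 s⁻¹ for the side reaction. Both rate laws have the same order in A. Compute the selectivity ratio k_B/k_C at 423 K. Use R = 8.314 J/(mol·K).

6.10

Since both paths have the same order in A, the concentration cancels and S_{B/C} = k_B/k_C = (A_B/A_C)·exp[(E_C−E_B)/(RT)].
(E_C−E_B)/(RT) = (77.5−117)×10³/(8.314×423) = -39500/3517 = -11.23.
k_B/k_C = (7.14×10^7/155)·exp(-11.23) = 4.606×10^5 × 1.325×10^-5 = 6.10.
Since E_B > E_C, raising the temperature improves selectivity toward B.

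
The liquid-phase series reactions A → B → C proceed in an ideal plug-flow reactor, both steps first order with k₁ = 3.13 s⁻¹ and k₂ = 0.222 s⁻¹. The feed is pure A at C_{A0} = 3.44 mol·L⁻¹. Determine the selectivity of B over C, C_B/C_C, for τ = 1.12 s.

4.95

Solving the coupled first-order balances gives C_B(τ) = [k₁/(k₂−k₁)]·C_{A0}·(e^(−k₁τ) − e^(−k₂τ)).
e^(−k₁τ) = e^(−3.13×1.12) = e^(−3.506) = 0.03003; e^(−k₂τ) = e^(−0.2486) = 0.7799.
C_B = 3.13×3.44/(0.222−3.13) × (0.03003−0.7799) = (-3.703)×(-0.7498) = 2.776 mol·L⁻¹.
C_A = C_{A0}e^(−k₁τ) = 0.1033 mol·L⁻¹, so C_C = C_{A0}−C_A−C_B = 0.5604 mol·L⁻¹; C_B/C_C = 4.95.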